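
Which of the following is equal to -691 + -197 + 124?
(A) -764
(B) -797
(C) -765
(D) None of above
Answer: A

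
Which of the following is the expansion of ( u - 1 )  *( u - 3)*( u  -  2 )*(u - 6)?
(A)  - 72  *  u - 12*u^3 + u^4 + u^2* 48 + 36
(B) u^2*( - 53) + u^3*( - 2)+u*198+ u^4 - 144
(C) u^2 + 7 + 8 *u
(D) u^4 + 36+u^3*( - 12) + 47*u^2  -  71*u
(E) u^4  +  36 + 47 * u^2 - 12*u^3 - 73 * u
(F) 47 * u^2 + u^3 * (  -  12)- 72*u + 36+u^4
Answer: F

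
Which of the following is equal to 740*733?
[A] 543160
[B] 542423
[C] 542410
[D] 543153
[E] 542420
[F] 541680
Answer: E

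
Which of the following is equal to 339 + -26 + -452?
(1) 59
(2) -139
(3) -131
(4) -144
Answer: 2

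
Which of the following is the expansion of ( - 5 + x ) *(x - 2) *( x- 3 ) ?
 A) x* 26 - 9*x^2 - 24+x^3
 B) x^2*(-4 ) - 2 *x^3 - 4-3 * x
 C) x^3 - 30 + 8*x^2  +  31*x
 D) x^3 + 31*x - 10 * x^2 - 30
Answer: D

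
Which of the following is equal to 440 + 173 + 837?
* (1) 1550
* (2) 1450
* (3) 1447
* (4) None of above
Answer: 2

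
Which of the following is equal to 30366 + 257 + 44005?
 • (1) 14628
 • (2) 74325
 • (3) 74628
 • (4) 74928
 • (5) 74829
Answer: 3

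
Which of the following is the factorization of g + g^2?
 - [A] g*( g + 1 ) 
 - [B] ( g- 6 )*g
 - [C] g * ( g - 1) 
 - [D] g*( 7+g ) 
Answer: A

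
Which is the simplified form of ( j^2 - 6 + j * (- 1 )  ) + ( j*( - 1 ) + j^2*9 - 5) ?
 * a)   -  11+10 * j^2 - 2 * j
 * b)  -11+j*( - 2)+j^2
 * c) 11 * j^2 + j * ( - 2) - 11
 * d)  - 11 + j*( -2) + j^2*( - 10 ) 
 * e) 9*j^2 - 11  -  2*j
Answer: a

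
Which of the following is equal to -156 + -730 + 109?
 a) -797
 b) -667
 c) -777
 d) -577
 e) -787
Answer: c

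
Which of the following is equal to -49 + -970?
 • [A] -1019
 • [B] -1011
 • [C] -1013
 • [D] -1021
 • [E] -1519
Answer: A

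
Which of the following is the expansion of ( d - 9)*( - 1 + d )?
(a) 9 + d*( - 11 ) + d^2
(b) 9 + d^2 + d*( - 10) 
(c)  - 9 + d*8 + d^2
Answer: b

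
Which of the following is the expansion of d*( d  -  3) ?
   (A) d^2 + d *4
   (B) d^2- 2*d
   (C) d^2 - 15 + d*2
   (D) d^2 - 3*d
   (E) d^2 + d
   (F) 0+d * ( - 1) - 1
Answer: D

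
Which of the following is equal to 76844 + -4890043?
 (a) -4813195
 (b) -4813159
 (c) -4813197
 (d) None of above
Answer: d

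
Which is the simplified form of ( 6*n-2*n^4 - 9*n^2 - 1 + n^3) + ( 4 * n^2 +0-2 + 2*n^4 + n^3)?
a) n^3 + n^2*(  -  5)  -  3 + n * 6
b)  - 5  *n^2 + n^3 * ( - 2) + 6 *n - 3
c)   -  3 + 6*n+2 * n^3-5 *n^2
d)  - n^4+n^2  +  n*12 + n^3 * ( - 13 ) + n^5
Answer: c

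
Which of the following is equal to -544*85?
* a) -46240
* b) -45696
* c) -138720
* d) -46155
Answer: a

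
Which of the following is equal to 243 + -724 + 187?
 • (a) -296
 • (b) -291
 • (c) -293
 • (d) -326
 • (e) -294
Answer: e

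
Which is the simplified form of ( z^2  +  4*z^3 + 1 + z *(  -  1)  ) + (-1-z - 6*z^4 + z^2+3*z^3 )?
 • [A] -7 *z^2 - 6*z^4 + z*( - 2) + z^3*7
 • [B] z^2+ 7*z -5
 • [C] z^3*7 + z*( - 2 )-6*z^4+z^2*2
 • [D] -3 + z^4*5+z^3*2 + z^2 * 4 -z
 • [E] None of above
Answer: C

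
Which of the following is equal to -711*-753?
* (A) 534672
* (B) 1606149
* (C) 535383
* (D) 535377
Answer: C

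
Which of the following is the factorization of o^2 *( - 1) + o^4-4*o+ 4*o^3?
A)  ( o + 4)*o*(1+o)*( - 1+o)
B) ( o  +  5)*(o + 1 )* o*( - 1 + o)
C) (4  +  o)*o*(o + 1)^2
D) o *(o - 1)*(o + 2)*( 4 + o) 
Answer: A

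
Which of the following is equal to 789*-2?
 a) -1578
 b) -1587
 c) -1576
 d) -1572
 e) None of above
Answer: a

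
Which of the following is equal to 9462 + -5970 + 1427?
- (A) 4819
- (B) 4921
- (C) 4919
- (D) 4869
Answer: C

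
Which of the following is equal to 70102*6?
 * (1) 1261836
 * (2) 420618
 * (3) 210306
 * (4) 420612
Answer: 4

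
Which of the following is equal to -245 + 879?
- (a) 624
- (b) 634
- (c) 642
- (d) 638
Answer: b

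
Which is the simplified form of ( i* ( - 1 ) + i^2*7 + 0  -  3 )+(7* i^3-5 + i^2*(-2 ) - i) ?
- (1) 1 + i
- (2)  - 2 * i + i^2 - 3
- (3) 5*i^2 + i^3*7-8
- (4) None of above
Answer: 4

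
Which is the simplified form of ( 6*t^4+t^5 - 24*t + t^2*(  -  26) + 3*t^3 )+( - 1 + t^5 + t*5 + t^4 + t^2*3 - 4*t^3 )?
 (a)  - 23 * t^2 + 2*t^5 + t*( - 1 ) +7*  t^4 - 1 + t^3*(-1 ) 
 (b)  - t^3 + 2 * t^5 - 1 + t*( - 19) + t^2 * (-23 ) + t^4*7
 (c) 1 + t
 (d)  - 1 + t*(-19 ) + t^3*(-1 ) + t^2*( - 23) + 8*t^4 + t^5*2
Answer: b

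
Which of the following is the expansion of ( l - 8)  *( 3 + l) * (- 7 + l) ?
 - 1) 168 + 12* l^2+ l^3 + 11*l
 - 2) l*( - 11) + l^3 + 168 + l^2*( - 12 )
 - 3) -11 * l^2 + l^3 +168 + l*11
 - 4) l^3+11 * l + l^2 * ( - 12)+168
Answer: 4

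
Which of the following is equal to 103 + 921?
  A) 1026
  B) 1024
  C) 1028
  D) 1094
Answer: B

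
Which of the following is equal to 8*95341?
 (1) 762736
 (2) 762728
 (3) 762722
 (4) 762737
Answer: 2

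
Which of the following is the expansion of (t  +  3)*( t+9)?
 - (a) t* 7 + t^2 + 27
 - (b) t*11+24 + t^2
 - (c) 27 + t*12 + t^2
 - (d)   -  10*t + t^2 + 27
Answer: c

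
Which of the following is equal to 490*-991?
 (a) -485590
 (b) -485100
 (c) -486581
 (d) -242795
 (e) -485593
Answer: a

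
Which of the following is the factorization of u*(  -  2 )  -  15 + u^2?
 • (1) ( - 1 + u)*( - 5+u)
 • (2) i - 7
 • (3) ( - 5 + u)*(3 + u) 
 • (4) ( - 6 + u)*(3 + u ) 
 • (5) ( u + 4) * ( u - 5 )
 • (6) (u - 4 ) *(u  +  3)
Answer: 3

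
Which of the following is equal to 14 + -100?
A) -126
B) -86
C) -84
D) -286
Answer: B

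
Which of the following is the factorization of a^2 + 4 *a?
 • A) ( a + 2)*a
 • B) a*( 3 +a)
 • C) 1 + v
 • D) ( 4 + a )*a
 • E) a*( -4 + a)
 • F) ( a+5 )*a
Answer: D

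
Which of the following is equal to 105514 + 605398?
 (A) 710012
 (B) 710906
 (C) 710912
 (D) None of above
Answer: C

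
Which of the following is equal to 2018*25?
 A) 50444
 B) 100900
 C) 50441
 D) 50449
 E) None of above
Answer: E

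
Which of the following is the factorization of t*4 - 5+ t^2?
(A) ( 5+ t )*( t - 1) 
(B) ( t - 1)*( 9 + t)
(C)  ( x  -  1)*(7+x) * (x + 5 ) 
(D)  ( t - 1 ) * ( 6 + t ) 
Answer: A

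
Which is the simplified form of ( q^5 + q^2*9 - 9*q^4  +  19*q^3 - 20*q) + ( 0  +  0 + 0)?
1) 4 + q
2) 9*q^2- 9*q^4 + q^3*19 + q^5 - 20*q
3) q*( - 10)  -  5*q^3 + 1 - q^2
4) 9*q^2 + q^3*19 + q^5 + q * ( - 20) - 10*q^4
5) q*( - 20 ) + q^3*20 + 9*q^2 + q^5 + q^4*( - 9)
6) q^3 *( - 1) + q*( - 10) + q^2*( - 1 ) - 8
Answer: 2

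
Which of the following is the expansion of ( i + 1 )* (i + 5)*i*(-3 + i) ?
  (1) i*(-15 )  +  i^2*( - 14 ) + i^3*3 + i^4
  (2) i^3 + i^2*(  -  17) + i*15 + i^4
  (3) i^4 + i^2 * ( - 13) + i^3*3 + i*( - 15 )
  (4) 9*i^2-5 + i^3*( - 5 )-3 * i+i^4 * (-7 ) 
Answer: 3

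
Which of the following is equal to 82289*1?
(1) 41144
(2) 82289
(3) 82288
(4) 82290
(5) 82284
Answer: 2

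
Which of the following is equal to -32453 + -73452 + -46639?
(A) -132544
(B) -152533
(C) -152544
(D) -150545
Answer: C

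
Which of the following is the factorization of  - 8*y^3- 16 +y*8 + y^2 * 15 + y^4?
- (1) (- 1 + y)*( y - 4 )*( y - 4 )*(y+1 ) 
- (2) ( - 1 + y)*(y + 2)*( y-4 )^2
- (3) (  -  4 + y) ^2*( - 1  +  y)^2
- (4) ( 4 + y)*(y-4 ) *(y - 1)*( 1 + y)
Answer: 1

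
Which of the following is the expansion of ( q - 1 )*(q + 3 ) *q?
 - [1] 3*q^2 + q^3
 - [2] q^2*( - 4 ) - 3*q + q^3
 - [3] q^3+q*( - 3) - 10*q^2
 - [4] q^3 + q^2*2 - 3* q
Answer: 4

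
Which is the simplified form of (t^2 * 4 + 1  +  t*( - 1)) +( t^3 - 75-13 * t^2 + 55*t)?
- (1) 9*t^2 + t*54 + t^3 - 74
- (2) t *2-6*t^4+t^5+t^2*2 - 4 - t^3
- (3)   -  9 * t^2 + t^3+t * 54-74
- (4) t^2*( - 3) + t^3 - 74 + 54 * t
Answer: 3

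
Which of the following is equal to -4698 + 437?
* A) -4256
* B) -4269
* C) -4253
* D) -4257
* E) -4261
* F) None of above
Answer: E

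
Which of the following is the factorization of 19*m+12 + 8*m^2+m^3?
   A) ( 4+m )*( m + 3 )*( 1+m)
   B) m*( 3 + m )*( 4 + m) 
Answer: A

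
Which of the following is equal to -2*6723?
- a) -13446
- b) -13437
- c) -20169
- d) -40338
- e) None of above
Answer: a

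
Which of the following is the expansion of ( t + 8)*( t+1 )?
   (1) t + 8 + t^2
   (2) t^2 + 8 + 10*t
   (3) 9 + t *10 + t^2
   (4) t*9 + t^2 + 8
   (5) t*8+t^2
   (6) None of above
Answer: 4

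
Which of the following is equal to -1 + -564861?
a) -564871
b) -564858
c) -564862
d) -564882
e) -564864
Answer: c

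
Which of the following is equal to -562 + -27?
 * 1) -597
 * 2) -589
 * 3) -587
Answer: 2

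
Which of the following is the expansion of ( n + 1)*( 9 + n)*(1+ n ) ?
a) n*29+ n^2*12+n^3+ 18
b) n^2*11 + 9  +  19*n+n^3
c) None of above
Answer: b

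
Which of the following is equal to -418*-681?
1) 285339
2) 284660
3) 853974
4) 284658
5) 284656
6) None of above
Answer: 4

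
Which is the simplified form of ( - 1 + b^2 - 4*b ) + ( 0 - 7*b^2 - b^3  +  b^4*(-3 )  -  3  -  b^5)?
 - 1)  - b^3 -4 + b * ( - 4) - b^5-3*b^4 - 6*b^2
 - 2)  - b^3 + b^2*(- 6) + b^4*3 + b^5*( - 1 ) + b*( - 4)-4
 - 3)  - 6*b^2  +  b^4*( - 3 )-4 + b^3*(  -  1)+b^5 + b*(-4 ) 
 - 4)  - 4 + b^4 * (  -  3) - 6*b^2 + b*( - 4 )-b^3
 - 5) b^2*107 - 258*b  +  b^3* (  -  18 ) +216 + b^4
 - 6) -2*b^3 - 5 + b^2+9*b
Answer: 1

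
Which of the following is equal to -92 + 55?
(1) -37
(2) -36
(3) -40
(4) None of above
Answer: 1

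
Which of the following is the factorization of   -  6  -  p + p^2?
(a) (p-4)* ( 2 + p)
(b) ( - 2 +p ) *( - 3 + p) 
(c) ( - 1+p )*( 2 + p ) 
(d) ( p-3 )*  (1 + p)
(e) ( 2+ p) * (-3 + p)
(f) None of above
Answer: e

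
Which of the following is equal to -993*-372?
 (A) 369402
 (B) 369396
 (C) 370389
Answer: B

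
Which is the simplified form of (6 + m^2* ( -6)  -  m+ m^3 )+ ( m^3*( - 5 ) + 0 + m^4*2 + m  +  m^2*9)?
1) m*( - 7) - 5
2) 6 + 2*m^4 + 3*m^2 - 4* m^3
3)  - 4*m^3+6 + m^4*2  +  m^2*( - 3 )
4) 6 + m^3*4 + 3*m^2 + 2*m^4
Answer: 2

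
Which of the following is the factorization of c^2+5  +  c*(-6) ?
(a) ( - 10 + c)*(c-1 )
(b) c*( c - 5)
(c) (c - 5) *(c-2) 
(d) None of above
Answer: d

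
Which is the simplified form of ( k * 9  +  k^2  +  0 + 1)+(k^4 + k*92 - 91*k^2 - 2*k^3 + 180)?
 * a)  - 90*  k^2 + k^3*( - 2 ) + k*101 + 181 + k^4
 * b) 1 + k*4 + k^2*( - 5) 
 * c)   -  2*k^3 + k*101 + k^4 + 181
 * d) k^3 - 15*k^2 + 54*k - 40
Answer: a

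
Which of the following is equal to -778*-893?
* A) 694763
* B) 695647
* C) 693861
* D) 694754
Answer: D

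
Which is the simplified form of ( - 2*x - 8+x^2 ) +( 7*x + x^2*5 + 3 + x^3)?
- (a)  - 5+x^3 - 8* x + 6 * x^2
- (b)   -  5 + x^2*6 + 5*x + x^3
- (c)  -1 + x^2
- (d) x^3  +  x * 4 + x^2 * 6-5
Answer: b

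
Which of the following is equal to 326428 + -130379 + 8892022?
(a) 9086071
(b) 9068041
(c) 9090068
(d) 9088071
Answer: d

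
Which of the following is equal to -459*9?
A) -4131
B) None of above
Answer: A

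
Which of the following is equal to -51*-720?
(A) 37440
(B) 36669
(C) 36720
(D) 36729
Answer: C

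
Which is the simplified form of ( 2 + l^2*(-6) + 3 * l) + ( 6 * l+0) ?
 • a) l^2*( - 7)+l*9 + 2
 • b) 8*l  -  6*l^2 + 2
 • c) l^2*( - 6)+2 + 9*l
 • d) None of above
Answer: c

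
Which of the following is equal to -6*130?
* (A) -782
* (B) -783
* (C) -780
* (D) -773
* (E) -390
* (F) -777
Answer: C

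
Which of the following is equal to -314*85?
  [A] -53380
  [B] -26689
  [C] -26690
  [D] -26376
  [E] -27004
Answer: C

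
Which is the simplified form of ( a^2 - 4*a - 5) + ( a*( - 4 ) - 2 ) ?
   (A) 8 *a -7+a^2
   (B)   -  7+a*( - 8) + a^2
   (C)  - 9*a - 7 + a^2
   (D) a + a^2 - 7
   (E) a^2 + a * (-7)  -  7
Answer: B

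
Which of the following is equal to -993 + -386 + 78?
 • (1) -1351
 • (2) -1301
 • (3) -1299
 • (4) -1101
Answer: 2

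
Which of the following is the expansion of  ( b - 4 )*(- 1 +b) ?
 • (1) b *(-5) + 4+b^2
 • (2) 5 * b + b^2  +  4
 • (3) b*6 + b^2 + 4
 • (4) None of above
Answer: 1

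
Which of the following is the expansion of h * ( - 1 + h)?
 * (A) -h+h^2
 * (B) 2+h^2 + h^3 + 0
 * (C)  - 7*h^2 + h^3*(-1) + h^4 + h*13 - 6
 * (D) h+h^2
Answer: A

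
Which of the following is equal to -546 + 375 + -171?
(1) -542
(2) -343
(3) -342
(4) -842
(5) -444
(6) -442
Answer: 3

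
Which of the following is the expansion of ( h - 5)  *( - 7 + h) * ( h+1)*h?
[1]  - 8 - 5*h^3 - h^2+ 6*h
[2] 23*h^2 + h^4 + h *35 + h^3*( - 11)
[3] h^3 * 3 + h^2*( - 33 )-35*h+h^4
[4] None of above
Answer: 2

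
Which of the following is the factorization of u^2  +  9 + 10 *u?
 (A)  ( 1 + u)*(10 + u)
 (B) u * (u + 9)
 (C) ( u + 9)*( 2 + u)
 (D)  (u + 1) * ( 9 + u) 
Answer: D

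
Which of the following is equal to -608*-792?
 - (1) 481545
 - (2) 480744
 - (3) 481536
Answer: 3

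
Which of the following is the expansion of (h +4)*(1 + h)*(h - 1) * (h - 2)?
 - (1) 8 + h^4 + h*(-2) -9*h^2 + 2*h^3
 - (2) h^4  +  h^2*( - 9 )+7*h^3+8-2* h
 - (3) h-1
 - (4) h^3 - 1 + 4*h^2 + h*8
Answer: 1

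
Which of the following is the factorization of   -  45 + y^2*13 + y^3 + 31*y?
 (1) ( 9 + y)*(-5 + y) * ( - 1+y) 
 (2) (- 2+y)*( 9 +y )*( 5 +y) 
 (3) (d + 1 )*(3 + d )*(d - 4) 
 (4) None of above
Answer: 4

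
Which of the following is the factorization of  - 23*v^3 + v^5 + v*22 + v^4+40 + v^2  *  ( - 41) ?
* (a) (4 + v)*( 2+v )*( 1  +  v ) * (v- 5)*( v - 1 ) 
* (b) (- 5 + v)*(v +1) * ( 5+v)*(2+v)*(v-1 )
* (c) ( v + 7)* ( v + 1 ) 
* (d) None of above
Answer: a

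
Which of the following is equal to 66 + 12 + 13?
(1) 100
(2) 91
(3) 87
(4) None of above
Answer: 2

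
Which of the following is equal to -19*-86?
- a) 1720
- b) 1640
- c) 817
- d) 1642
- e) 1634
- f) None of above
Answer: e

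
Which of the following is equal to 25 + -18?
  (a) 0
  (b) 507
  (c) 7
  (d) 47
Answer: c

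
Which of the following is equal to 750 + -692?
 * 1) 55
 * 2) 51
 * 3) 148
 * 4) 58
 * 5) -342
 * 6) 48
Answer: 4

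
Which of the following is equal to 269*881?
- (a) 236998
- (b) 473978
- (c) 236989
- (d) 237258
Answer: c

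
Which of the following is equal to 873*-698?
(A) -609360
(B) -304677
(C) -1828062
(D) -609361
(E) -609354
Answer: E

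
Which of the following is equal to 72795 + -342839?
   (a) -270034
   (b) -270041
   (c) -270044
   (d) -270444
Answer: c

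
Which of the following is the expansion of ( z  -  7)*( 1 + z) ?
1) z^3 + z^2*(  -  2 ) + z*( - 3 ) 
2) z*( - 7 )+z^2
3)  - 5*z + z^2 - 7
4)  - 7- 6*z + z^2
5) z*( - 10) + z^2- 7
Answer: 4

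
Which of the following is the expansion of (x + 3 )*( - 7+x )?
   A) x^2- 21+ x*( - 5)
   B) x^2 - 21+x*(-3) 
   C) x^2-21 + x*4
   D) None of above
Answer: D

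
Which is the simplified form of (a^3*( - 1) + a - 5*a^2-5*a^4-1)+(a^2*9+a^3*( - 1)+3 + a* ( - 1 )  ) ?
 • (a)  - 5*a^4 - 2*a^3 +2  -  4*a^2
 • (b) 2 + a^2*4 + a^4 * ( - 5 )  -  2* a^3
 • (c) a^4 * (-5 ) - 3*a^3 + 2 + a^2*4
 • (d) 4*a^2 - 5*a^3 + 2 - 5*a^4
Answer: b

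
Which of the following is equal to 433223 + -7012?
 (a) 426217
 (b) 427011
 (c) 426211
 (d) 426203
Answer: c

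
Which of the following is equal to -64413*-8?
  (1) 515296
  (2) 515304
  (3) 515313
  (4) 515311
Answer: 2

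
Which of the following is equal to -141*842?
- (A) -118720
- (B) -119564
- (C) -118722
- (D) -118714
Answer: C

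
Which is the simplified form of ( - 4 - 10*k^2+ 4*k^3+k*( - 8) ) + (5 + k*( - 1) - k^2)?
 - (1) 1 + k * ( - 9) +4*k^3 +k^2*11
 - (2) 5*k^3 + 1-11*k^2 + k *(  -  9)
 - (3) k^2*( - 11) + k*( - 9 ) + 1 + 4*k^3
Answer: 3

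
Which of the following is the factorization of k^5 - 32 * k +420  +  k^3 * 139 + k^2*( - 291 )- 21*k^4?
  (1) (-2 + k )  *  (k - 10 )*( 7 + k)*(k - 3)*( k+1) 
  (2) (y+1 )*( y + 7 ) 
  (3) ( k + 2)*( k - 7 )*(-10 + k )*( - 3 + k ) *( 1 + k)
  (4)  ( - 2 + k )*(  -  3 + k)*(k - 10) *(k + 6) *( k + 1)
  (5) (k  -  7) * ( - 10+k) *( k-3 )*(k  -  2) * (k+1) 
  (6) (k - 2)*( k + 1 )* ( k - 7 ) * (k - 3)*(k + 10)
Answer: 5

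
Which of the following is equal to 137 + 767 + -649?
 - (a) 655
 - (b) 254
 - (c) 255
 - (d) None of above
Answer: c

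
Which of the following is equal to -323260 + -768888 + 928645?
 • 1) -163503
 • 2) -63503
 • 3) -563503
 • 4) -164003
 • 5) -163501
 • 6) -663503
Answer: 1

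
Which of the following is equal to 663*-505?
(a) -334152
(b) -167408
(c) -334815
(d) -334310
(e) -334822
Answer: c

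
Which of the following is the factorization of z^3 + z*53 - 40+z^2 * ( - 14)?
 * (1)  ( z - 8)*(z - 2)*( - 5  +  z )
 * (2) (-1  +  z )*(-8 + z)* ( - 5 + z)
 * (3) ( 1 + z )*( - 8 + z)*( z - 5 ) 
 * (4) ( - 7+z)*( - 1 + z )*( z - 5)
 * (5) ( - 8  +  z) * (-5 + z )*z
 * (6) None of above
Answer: 2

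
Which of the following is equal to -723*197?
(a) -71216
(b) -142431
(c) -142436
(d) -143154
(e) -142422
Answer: b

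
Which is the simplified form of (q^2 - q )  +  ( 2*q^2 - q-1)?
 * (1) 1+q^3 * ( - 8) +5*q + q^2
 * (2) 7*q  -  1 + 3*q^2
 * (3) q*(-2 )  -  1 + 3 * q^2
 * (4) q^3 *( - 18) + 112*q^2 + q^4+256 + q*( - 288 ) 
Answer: 3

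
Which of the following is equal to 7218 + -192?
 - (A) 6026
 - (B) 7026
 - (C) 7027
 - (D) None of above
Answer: B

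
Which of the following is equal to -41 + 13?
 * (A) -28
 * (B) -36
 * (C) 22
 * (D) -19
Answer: A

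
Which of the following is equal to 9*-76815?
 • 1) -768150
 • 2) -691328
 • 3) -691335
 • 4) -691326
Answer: 3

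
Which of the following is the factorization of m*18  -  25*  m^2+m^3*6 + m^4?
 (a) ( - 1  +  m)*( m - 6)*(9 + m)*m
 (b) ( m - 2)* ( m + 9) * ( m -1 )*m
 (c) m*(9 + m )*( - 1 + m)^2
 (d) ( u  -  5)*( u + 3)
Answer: b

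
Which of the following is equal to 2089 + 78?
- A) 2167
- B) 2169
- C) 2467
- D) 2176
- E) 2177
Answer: A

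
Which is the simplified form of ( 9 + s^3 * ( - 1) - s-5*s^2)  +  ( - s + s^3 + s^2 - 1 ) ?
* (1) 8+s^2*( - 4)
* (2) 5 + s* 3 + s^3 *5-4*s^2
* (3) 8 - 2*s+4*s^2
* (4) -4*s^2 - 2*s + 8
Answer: 4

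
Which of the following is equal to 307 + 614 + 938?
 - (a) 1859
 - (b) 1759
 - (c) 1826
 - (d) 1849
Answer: a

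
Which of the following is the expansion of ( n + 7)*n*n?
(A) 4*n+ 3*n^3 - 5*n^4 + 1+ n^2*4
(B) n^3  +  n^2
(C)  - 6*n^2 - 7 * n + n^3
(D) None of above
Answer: D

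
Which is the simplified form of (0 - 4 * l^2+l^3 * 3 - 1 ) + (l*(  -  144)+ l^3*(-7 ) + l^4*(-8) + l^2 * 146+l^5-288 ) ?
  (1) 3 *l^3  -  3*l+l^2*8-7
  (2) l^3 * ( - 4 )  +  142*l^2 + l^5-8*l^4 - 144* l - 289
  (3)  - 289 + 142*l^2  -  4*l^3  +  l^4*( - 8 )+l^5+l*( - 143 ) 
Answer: 2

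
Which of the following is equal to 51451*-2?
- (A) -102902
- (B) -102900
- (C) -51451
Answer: A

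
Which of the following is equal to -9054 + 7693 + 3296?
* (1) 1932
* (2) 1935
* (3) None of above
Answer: 2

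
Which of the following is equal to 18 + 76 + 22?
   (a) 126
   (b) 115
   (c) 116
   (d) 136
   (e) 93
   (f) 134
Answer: c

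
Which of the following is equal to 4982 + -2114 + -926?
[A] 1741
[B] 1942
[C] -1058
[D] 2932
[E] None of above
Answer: B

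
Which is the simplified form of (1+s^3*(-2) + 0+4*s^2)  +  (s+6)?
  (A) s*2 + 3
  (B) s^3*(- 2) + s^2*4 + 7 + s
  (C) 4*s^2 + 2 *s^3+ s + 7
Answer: B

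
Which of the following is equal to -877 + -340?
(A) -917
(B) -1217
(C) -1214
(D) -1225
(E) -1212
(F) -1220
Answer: B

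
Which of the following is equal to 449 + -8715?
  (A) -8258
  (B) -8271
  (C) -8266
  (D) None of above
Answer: C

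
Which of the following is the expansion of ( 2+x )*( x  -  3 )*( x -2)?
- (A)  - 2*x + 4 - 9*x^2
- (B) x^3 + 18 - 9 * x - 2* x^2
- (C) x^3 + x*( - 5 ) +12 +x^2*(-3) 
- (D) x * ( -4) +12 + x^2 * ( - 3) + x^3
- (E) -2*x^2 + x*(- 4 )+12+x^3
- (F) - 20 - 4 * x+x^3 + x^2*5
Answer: D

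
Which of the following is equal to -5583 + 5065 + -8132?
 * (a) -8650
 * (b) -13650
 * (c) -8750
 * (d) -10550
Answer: a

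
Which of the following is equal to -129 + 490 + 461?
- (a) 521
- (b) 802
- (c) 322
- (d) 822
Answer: d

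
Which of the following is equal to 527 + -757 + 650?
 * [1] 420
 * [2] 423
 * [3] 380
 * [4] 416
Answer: 1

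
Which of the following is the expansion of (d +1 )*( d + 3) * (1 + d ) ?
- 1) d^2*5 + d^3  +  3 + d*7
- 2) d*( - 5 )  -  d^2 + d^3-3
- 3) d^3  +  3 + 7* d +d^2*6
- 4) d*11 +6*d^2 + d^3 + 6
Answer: 1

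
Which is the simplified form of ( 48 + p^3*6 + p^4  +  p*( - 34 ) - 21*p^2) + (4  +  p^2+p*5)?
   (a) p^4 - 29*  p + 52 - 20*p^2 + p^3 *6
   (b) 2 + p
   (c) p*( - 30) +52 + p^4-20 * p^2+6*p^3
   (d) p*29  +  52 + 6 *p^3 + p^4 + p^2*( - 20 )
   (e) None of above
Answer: a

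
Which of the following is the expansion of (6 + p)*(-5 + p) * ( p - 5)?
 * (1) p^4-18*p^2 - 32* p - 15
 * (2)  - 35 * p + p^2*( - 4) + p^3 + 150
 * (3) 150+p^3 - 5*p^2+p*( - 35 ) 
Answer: 2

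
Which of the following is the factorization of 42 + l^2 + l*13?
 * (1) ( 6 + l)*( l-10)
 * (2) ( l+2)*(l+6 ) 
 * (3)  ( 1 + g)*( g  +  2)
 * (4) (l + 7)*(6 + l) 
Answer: 4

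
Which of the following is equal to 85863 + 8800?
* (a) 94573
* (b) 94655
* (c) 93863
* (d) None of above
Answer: d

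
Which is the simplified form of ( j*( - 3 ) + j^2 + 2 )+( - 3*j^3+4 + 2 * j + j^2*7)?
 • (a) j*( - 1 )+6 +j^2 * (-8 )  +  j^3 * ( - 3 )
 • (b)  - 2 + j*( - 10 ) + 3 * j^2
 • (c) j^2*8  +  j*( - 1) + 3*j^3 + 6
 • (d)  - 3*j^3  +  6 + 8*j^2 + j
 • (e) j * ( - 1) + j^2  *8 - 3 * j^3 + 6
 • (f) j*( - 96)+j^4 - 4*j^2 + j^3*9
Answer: e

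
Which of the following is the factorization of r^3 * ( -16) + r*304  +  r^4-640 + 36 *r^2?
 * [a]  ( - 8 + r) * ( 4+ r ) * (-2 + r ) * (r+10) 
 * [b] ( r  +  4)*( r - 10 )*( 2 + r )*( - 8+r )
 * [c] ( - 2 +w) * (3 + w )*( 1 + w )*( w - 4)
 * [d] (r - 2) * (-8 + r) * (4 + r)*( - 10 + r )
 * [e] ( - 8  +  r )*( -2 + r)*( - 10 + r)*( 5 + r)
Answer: d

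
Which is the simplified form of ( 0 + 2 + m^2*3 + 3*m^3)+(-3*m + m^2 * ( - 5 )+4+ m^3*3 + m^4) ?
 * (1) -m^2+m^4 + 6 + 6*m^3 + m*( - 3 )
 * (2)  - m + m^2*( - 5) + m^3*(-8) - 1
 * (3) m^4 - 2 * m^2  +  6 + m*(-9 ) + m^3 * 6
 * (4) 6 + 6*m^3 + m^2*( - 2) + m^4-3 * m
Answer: 4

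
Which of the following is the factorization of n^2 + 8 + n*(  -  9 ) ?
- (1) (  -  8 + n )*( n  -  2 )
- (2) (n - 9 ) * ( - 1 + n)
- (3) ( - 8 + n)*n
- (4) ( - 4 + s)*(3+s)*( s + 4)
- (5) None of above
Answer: 5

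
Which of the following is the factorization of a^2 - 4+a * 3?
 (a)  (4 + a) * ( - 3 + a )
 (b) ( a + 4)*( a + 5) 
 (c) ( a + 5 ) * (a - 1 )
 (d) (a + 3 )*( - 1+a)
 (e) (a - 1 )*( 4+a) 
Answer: e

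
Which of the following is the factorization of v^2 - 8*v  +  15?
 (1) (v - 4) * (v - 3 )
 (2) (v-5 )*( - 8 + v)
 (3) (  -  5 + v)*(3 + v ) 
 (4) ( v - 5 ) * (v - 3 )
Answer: 4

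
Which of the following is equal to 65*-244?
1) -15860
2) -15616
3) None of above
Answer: 1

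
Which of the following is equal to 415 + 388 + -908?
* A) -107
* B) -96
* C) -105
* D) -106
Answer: C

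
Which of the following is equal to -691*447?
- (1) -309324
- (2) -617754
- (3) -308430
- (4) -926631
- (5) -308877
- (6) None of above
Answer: 5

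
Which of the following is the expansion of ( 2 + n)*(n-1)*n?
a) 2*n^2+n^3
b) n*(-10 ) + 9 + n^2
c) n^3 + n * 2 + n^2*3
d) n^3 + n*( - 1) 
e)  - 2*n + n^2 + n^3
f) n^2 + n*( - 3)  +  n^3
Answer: e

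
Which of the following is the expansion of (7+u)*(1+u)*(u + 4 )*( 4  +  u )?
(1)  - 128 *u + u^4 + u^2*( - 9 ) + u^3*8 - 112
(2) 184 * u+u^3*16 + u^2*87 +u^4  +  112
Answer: 2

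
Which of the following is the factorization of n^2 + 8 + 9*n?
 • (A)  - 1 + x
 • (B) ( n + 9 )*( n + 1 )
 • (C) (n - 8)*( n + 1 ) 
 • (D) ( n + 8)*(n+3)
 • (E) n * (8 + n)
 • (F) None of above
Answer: F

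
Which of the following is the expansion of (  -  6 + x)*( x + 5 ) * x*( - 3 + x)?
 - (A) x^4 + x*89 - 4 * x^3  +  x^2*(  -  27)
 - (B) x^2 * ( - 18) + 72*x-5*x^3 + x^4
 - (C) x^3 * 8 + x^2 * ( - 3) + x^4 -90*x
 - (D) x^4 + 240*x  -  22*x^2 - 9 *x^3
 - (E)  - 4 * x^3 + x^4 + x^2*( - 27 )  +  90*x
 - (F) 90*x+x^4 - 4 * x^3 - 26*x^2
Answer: E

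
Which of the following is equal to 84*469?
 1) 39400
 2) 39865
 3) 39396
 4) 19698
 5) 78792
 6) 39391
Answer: 3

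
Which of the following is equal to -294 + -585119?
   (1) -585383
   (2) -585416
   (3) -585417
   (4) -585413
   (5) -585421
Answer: 4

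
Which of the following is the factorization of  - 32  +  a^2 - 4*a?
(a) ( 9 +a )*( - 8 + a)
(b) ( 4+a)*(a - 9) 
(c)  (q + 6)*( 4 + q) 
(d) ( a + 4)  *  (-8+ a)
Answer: d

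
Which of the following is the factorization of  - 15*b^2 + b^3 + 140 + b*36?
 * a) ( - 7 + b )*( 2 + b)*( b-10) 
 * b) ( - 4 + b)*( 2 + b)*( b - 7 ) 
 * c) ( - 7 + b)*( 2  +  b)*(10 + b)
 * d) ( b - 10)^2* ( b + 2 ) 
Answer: a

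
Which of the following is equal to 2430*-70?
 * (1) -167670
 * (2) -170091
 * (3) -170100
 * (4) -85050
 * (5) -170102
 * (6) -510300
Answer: 3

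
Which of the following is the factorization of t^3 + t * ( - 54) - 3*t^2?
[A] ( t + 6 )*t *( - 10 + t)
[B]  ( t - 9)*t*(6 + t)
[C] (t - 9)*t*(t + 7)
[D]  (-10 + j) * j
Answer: B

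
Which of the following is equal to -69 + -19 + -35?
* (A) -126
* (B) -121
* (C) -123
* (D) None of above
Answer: C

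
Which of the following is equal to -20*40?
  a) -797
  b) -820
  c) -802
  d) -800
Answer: d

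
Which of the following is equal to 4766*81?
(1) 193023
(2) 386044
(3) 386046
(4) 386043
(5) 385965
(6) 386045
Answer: 3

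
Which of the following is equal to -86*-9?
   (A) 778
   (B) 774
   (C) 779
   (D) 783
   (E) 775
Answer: B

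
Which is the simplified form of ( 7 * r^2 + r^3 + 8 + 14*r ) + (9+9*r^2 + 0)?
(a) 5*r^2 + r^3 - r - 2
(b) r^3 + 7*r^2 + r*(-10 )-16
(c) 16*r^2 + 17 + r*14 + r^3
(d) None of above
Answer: c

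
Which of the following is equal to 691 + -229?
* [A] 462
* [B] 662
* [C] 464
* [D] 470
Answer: A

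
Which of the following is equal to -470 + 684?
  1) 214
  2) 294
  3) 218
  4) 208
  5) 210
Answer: 1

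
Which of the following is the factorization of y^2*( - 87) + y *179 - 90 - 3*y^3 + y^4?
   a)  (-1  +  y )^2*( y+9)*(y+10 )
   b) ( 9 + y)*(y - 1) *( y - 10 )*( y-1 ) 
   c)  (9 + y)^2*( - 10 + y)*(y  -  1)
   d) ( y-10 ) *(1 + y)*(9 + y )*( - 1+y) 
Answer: b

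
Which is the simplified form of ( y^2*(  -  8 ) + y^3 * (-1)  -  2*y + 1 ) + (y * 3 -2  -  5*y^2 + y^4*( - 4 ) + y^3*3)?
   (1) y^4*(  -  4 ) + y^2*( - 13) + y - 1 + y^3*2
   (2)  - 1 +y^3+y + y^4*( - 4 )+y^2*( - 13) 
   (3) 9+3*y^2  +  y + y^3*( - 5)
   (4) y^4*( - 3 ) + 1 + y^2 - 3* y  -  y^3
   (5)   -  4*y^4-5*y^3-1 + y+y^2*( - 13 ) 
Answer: 1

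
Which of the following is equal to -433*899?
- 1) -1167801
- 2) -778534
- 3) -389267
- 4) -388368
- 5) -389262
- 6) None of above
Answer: 3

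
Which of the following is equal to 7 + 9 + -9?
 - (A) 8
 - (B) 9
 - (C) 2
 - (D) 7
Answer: D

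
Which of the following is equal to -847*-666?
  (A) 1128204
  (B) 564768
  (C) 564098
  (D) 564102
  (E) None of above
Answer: D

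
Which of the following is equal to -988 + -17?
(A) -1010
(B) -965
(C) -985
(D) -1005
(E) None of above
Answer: D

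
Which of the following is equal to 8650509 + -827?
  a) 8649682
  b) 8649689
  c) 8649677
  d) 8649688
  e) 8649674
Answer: a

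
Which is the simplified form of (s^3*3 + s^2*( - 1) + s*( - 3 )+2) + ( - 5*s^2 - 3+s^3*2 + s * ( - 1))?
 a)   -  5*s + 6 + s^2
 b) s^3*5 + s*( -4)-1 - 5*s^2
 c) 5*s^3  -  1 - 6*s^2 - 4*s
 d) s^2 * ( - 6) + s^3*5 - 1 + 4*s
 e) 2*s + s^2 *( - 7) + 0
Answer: c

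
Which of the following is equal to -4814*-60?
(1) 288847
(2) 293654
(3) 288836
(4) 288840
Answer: 4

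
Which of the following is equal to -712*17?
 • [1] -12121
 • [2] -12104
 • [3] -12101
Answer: 2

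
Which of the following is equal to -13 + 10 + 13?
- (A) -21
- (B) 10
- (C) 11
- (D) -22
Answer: B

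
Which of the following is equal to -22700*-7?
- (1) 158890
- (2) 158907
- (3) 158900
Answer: 3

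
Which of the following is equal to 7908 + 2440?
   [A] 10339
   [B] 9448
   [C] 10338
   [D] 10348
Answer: D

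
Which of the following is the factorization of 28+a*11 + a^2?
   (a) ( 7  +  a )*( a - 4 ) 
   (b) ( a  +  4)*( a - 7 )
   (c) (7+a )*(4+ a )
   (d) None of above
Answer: c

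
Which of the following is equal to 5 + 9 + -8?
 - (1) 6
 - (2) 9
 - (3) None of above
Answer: 1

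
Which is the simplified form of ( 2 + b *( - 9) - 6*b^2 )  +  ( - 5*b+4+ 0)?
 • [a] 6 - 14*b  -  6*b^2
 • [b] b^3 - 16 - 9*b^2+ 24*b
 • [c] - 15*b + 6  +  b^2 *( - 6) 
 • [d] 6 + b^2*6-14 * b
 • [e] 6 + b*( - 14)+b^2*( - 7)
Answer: a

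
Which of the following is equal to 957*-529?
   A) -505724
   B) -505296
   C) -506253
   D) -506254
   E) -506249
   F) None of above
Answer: C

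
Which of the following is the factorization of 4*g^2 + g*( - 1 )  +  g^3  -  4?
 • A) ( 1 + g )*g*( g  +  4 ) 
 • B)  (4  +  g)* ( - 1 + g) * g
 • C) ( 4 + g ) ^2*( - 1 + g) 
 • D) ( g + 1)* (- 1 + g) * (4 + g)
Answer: D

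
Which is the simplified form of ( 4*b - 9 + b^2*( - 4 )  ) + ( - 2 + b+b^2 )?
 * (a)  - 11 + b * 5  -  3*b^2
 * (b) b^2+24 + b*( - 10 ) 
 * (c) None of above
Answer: a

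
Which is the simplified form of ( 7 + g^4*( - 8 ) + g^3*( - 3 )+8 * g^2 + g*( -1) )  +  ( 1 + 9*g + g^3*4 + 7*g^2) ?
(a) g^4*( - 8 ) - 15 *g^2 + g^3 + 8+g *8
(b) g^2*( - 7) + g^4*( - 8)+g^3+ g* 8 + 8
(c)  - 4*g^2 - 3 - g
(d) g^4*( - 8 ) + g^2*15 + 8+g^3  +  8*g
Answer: d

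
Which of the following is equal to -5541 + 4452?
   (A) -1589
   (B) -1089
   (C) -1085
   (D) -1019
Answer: B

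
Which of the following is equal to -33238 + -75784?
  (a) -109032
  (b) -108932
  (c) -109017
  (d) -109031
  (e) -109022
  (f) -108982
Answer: e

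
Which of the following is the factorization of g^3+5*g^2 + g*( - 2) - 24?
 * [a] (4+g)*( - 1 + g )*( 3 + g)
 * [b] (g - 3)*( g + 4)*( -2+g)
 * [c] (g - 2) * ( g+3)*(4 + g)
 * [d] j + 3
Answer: c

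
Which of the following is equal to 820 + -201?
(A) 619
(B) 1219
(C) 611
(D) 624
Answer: A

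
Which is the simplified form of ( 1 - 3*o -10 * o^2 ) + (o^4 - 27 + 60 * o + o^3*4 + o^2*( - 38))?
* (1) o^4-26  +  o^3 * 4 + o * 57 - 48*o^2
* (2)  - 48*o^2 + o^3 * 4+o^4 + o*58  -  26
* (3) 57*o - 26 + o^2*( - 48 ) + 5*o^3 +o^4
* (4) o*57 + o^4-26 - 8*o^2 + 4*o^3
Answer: 1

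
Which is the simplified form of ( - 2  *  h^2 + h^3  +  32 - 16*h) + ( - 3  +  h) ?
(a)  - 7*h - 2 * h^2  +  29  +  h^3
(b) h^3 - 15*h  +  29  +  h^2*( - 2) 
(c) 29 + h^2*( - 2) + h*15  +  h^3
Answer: b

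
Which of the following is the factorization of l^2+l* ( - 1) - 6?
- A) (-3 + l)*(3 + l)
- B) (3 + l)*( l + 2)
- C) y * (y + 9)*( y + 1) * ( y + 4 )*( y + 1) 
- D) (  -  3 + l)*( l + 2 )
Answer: D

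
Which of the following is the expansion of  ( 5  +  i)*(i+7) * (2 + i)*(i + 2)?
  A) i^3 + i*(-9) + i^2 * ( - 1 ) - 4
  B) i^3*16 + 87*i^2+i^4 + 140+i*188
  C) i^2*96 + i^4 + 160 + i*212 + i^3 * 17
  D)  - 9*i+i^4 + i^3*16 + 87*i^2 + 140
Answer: B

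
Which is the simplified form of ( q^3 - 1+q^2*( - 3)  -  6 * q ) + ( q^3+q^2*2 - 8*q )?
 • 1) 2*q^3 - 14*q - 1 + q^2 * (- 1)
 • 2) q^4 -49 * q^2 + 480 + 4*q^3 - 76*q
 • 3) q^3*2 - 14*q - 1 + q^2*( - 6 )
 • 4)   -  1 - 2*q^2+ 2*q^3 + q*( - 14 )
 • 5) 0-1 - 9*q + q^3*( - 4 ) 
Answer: 1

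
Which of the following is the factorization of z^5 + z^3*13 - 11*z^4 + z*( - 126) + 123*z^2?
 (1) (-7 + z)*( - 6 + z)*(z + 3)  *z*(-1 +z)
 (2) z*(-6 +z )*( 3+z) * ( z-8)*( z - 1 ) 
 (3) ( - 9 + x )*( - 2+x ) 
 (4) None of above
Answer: 1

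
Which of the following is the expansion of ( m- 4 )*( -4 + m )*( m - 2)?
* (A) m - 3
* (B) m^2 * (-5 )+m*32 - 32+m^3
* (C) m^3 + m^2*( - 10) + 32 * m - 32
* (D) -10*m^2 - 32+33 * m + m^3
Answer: C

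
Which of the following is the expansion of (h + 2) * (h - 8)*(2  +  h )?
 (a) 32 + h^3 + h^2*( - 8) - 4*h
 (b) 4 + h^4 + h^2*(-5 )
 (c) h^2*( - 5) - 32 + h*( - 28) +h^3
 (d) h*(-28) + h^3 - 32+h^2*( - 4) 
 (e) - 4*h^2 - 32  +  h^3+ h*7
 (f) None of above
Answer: d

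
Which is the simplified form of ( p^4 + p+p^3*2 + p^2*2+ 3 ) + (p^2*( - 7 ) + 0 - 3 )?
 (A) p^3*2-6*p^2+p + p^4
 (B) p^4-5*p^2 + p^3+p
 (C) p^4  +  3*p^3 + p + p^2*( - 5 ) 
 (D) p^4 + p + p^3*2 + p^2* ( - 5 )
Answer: D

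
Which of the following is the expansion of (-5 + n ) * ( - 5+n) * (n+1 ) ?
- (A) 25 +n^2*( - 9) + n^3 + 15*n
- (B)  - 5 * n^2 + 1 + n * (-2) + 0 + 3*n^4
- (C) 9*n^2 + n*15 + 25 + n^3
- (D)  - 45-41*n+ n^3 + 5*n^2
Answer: A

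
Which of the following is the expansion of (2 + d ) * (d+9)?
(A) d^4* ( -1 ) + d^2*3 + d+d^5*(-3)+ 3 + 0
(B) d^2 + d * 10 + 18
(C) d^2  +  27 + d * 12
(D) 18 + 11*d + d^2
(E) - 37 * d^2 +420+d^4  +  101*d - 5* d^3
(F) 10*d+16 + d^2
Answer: D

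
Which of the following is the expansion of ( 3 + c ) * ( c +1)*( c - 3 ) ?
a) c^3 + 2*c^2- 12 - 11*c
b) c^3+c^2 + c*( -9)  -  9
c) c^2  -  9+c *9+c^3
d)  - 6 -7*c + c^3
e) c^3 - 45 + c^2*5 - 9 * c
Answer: b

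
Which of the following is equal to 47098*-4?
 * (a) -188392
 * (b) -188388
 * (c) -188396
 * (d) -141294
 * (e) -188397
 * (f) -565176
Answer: a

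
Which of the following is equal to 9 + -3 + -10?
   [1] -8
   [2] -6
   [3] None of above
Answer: 3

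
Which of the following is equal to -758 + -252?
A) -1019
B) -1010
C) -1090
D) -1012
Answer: B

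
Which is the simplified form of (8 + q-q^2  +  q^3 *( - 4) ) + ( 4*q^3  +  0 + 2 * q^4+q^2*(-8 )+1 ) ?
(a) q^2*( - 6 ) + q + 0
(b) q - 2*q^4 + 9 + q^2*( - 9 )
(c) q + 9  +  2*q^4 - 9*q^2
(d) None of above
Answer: c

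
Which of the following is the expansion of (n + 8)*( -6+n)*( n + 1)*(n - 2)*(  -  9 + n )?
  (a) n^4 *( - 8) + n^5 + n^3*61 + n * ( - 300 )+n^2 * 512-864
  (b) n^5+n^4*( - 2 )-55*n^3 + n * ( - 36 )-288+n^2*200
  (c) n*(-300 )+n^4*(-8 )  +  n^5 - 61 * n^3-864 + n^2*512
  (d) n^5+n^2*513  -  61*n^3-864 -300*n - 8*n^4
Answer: c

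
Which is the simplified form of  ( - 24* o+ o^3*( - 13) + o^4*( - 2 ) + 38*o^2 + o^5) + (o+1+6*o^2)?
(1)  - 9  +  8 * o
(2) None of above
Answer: 2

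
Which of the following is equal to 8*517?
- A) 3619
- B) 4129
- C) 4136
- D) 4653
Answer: C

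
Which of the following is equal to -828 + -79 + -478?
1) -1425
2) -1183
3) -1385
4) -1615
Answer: 3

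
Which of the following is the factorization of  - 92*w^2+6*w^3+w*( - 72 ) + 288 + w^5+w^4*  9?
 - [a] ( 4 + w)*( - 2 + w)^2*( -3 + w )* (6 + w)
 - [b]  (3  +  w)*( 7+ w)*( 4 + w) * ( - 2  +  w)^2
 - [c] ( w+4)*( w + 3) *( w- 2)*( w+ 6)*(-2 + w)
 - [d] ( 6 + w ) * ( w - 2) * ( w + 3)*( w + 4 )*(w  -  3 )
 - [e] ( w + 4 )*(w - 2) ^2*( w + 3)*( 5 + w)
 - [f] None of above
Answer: c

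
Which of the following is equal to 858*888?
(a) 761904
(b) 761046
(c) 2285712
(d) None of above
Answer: a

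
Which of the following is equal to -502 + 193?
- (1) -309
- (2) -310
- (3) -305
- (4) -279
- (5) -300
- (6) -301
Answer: 1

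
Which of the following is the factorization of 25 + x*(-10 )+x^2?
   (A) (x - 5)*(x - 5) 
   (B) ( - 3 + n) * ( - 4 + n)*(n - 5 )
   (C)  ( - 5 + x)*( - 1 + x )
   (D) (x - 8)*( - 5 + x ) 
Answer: A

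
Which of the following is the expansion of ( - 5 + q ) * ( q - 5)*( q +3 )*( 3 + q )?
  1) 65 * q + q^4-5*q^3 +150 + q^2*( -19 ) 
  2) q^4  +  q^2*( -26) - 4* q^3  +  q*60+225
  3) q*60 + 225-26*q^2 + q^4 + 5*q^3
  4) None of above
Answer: 2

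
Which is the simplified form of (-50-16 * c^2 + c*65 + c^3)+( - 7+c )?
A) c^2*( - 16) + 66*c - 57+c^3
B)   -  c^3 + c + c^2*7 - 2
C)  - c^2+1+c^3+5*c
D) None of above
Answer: A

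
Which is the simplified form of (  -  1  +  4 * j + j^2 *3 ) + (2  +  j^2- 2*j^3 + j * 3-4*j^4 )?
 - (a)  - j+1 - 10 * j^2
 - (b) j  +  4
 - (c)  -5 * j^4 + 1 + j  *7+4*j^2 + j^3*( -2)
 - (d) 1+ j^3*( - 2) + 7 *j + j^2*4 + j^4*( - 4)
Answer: d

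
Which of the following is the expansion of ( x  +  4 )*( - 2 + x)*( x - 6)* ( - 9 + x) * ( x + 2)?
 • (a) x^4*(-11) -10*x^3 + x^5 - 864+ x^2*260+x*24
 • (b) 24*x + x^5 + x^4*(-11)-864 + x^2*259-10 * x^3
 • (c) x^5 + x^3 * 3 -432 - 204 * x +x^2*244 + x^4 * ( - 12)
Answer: a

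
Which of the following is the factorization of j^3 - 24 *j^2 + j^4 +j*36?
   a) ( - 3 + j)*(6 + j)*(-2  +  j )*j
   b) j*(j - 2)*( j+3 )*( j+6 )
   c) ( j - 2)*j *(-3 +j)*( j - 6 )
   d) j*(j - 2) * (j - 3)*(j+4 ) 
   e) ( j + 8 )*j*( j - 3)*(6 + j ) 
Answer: a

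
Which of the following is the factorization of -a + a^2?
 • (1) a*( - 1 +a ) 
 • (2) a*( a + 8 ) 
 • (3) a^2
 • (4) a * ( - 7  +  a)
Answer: 1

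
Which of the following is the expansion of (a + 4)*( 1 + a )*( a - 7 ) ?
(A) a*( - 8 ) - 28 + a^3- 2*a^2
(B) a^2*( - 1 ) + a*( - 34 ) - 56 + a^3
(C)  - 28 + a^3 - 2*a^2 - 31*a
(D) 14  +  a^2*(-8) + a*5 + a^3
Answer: C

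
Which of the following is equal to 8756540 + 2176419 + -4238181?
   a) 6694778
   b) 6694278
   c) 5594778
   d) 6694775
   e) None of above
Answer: a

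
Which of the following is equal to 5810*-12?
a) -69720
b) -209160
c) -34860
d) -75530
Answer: a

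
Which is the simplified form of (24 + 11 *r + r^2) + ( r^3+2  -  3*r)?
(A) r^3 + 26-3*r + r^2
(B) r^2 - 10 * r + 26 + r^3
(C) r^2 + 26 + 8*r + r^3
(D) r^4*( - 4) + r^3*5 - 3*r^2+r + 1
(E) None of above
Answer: C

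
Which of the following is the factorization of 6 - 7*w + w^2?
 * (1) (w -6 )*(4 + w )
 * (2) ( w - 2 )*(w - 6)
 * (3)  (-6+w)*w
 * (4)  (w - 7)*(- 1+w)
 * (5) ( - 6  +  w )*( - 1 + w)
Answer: 5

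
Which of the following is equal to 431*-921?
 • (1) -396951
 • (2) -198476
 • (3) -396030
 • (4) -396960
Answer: 1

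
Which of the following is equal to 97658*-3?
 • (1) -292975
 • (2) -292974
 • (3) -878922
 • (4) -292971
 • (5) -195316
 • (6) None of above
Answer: 2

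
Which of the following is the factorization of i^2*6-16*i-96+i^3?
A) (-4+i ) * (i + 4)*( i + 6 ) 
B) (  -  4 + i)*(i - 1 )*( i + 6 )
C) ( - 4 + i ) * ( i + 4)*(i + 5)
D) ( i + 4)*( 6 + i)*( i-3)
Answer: A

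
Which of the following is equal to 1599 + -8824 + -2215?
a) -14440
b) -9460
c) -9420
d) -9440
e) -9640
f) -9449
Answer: d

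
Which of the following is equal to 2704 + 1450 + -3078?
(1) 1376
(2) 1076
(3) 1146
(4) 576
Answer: 2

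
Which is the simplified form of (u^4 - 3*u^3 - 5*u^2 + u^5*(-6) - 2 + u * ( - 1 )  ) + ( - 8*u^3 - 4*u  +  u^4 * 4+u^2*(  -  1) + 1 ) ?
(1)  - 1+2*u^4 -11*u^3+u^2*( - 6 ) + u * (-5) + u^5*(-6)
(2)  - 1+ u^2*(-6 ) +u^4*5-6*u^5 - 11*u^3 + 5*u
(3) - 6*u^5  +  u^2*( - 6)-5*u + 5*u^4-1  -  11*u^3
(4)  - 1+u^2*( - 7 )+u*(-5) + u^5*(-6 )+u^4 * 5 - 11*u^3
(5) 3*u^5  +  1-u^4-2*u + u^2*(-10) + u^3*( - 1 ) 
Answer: 3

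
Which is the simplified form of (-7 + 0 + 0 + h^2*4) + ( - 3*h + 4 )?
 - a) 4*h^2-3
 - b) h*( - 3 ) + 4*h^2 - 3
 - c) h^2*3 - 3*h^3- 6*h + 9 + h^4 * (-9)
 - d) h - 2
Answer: b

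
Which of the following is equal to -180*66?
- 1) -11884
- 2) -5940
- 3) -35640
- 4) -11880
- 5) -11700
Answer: 4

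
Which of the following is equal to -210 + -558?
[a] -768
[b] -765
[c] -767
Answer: a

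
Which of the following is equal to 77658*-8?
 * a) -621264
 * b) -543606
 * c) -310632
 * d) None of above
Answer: a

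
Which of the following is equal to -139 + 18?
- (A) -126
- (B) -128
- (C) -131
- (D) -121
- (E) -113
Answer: D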